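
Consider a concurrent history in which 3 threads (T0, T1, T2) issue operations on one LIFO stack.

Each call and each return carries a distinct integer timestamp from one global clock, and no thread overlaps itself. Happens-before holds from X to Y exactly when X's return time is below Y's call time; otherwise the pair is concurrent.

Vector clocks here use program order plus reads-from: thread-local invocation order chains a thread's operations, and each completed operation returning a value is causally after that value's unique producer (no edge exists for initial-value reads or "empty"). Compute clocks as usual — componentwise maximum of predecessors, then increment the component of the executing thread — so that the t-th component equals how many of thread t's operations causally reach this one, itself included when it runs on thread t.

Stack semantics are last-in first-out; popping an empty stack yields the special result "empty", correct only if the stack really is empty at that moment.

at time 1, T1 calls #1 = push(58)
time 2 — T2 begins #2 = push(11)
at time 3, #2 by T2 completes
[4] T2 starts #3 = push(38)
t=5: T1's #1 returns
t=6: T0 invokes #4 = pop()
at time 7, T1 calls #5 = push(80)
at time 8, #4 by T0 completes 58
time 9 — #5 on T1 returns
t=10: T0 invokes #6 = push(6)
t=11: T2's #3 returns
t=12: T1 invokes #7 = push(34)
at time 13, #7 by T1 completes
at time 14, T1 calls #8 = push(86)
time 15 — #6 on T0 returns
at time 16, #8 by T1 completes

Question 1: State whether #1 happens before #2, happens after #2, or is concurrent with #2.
concurrent

#1 spans [1,5], #2 spans [2,3]
the intervals overlap in both directions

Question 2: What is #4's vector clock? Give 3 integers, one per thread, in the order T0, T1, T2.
(1, 1, 0)

no predecessors for #2 (invoked 2): T2 increments from zero → (0, 0, 1)
no predecessors for #1 (invoked 1): T1 increments from zero → (0, 1, 0)
from VC(#2)=(0, 0, 1), #3 (invoked 4) maxes components and bumps T2 → (0, 0, 2)
from VC(#1)=(0, 1, 0), #5 (invoked 7) maxes components and bumps T1 → (0, 2, 0)
from VC(#1)=(0, 1, 0), #4 (invoked 6) maxes components and bumps T0 → (1, 1, 0)
from VC(#5)=(0, 2, 0), #7 (invoked 12) maxes components and bumps T1 → (0, 3, 0)
from VC(#4)=(1, 1, 0), #6 (invoked 10) maxes components and bumps T0 → (2, 1, 0)
from VC(#7)=(0, 3, 0), #8 (invoked 14) maxes components and bumps T1 → (0, 4, 0)
target: VC(#4) = (1, 1, 0)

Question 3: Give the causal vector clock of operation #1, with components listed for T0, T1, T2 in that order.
(0, 1, 0)

#2 (invocation 2): nothing precedes it; T2's component alone gives (0, 0, 1)
#1 (invocation 1): nothing precedes it; T1's component alone gives (0, 1, 0)
#3, invoked 4, takes VC(#2)=(0, 0, 1) under max, adds 1 for T2 → (0, 0, 2)
#5, invoked 7, takes VC(#1)=(0, 1, 0) under max, adds 1 for T1 → (0, 2, 0)
#4, invoked 6, takes VC(#1)=(0, 1, 0) under max, adds 1 for T0 → (1, 1, 0)
#7, invoked 12, takes VC(#5)=(0, 2, 0) under max, adds 1 for T1 → (0, 3, 0)
#6, invoked 10, takes VC(#4)=(1, 1, 0) under max, adds 1 for T0 → (2, 1, 0)
#8, invoked 14, takes VC(#7)=(0, 3, 0) under max, adds 1 for T1 → (0, 4, 0)
target: VC(#1) = (0, 1, 0)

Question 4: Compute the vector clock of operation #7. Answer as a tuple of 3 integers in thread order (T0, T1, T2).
(0, 3, 0)

root op #2, invoked 2: fresh clock plus T2's own tick → (0, 0, 1)
root op #1, invoked 1: fresh clock plus T1's own tick → (0, 1, 0)
#3 (invocation 4): componentwise max over VC(#2)=(0, 0, 1), +1 at T2, giving (0, 0, 2)
#5 (invocation 7): componentwise max over VC(#1)=(0, 1, 0), +1 at T1, giving (0, 2, 0)
#4 (invocation 6): componentwise max over VC(#1)=(0, 1, 0), +1 at T0, giving (1, 1, 0)
#7 (invocation 12): componentwise max over VC(#5)=(0, 2, 0), +1 at T1, giving (0, 3, 0)
#6 (invocation 10): componentwise max over VC(#4)=(1, 1, 0), +1 at T0, giving (2, 1, 0)
#8 (invocation 14): componentwise max over VC(#7)=(0, 3, 0), +1 at T1, giving (0, 4, 0)
target: VC(#7) = (0, 3, 0)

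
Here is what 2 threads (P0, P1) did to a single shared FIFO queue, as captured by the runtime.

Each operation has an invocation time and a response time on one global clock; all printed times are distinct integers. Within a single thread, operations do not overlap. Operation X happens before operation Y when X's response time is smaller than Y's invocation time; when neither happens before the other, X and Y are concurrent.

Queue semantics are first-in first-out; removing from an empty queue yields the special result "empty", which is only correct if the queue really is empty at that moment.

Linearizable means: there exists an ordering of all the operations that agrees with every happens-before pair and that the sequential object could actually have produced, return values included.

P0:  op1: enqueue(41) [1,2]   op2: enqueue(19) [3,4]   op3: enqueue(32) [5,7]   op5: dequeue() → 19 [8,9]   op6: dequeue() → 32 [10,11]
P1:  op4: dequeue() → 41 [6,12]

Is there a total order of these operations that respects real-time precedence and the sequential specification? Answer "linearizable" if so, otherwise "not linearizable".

linearizable

witness order: op1, op2, op3, op4, op5, op6
1. op1 enqueue(41), leaving queue <41>
2. op2 enqueue(19), leaving queue <41,19>
3. op3 enqueue(32), leaving queue <41,19,32>
4. op4 dequeue() → 41, leaving queue <19,32>
5. op5 dequeue() → 19, leaving queue <32>
6. op6 dequeue() → 32, leaving queue <>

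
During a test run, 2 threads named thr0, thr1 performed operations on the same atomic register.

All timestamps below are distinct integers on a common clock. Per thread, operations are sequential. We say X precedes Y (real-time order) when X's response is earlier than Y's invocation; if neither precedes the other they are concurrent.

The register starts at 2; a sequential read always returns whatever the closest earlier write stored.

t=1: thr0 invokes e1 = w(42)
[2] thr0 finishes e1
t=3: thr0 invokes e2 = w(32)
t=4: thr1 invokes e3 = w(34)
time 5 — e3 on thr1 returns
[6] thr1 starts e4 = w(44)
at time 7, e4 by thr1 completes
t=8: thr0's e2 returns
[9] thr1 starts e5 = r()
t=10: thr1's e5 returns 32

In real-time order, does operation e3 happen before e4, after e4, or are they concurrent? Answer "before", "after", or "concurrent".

before

e3 spans [4,5], e4 spans [6,7]
resp(e3)=5 < inv(e4)=6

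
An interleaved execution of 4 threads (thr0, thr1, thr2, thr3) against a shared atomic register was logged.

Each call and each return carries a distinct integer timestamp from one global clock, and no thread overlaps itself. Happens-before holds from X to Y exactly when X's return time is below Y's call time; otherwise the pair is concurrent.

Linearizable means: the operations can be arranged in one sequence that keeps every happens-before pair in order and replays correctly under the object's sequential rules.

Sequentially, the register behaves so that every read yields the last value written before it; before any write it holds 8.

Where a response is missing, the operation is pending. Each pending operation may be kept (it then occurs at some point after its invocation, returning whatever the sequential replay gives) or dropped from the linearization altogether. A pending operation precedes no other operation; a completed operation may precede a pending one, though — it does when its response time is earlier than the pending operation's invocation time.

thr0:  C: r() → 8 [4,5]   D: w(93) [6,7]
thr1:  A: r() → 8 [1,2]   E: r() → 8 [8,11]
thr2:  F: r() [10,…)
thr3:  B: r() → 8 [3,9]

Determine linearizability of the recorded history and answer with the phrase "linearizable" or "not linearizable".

already the first 11 events (up to E's response at time 11) admit no linearization; the first 10 still do
5 completed operations, 4 real-time-consistent orders — every atomic register replay fails
including or dropping the 1 pending operation (F) in any combination fails
e.g. A, B, C, D, E (pending dropped): illegal at step 5, since E r() → 8 cannot apply there
e.g. A, C, B, D, E (pending dropped): illegal at step 5, since E r() → 8 cannot apply there

not linearizable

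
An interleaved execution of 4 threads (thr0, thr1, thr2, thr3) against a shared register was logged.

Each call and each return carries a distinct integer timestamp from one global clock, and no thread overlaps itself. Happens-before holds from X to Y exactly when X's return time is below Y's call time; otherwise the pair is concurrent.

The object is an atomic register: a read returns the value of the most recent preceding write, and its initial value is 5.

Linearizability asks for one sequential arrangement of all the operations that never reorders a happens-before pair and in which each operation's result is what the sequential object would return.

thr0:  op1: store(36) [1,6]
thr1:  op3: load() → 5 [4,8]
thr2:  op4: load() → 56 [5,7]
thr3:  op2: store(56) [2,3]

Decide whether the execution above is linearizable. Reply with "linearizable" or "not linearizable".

through event 7 a valid linearization exists; event 8 (op3 responding at time 8) ends that
no legal order exists: 8 real-time-consistent candidates over 4 completed register operations, all rejected
for example op1, op2, op3, op4 fails at step 3: op3 load() → 5 is not legal there
for example op1, op2, op4, op3 fails at step 4: op3 load() → 5 is not legal there

not linearizable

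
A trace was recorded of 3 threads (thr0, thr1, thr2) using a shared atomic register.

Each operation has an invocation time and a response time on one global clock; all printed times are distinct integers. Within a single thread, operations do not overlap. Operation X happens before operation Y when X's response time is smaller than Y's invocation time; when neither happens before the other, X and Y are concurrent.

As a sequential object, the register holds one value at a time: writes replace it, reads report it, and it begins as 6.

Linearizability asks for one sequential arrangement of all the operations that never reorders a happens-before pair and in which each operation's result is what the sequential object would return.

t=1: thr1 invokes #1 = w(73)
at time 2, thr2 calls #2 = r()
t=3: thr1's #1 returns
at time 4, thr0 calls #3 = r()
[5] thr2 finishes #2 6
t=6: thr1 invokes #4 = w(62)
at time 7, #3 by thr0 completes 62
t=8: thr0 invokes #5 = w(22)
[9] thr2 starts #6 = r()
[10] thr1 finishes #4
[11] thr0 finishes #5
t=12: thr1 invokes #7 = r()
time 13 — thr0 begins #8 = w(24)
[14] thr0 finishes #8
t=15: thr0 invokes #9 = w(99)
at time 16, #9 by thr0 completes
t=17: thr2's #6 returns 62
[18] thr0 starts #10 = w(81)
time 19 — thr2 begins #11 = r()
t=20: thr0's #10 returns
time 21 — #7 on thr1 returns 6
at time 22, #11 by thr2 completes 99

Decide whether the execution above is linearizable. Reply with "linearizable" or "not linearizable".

the violation lands at event 21, #7's response at time 21: events 1..20 linearize, events 1..21 do not
the 10 completed operations admit 176 real-time orders; each fails the atomic register replay
no completion choice of the 1 pending operation (#11) rescues it — every subset was tried
e.g. #1, #2, #3, #4, #5, #6, #7, #8, #9, #10 (pending dropped): illegal at step 2, since #2 r() → 6 cannot apply there
e.g. #1, #2, #3, #4, #5, #6, #8, #7, #9, #10 (pending dropped): illegal at step 2, since #2 r() → 6 cannot apply there

not linearizable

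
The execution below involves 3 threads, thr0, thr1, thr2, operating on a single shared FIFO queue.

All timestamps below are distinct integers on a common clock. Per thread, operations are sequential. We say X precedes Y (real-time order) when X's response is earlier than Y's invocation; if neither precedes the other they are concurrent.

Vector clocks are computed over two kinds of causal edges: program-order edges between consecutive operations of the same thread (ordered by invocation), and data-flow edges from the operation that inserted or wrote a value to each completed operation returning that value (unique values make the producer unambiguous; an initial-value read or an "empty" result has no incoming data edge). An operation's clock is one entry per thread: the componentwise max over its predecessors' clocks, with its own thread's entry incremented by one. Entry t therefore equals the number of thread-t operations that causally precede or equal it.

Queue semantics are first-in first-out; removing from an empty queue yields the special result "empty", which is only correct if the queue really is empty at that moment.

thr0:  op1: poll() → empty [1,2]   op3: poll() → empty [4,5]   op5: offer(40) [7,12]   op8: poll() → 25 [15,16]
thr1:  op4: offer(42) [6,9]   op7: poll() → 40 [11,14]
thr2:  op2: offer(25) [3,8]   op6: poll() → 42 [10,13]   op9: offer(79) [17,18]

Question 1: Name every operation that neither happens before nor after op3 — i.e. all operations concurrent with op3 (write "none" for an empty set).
Answer: op2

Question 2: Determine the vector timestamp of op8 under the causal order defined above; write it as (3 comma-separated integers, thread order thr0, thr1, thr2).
Answer: (4, 0, 1)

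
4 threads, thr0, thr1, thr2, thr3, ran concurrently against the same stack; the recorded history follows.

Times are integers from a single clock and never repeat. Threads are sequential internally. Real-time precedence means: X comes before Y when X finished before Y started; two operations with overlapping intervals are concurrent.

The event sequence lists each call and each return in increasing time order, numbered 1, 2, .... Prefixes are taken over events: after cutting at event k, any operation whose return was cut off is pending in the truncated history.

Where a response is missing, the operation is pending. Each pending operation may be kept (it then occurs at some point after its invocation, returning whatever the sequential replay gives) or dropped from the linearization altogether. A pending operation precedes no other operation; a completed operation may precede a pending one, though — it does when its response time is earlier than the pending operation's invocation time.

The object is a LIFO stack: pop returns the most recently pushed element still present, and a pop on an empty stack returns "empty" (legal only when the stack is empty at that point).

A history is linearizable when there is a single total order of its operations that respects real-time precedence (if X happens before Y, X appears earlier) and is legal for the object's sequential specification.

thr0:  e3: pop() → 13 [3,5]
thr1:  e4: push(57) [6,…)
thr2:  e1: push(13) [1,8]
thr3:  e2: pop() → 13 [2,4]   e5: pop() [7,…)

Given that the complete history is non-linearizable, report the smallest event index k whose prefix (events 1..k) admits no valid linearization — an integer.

5

a valid linearization of events 1..4 exists, for instance e1, e2:
1. e1 push(13) (pending, included), leaving stack <13>
2. e2 pop() → 13, leaving stack <>
at event 5 (e3's time-5 response) nothing linearizes any more
no completion choice of the 1 pending operation (e1) rescues it — every subset was tried
sample order e2, e3 (pending dropped) stalls at step 1 — e2 pop() → 13 has no legal effect
sample order e3, e2 (pending dropped) stalls at step 1 — e3 pop() → 13 has no legal effect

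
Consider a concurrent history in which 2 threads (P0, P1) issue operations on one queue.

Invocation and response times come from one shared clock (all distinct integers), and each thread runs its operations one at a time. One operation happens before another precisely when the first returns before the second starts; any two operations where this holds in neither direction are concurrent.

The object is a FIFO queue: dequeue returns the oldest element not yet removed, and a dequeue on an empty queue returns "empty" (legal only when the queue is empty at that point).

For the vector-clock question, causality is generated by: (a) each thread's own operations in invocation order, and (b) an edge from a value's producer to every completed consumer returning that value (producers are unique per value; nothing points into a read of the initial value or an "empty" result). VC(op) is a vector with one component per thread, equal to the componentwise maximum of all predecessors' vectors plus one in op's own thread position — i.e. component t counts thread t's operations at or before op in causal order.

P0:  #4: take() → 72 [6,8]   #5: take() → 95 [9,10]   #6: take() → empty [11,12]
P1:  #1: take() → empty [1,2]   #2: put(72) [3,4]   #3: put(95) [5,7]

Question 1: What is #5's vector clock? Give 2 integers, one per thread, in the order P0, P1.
Answer: (2, 3)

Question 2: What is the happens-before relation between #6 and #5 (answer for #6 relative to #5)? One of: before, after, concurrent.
Answer: after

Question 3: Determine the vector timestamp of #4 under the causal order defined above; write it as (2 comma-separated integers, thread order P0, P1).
Answer: (1, 2)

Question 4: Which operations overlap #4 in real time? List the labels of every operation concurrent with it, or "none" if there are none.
Answer: #3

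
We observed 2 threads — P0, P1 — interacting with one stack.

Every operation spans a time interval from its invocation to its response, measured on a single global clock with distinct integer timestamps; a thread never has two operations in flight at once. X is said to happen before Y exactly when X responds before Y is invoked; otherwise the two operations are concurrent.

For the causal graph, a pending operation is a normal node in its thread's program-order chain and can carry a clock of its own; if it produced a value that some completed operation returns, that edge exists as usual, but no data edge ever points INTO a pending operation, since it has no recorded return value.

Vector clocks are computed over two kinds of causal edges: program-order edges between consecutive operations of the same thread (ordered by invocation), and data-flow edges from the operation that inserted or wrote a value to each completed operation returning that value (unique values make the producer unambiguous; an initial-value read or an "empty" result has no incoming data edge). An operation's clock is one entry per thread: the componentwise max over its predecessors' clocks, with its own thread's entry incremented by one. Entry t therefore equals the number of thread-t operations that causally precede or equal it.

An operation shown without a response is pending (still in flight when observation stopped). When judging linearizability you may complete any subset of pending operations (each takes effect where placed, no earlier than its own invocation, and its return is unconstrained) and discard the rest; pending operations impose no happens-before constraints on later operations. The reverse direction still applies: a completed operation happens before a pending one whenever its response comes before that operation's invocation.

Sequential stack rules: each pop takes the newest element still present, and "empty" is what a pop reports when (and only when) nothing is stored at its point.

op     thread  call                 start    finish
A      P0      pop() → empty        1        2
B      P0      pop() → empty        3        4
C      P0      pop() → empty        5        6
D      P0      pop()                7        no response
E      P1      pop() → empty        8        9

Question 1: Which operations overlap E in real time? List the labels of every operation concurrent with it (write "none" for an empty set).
E spans [8,9]: anything still running between times 8 and 9 counts as concurrent
A [1,2]: before
B [3,4]: before
C [5,6]: before
D [7,…): concurrent

D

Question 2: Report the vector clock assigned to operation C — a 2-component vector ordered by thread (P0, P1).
E, invoked 8, has no incoming edges; only P1's bump applies → (0, 1)
A, invoked 1, has no incoming edges; only P0's bump applies → (1, 0)
merge at B (invoked 3): VC(A)=(1, 0), own-thread bump on P0 → (2, 0)
merge at C (invoked 5): VC(B)=(2, 0), own-thread bump on P0 → (3, 0)
merge at D (invoked 7): VC(C)=(3, 0), own-thread bump on P0 → (4, 0)
target: VC(C) = (3, 0)

(3, 0)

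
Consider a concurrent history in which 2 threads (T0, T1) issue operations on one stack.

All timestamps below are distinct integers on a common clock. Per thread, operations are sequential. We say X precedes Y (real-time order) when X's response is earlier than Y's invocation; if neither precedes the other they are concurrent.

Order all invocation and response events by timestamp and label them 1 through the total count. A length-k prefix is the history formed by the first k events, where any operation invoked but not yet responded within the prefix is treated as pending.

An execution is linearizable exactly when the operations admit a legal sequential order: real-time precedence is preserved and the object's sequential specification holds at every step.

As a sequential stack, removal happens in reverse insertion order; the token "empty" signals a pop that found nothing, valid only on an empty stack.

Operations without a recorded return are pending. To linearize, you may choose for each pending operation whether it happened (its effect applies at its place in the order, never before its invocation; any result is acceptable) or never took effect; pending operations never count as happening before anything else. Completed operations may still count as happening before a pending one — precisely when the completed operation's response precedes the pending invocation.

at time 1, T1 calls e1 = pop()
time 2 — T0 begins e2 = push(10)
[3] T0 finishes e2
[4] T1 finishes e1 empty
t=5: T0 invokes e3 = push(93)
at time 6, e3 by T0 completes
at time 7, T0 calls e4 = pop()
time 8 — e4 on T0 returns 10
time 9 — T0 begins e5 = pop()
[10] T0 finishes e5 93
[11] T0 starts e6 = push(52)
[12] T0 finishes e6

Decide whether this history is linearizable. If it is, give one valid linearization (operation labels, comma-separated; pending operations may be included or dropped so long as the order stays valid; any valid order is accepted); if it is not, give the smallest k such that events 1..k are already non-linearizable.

not linearizable — minimal violating prefix: 8 events

events 1..7 are fine; event 8 — the response of e4 at time 8 — makes the prefix non-linearizable
the 4 completed operations admit 2 real-time orders; each fails the stack replay
one such order, e1, e2, e3, e4, breaks at step 4 where e4 pop() → 10 is illegal
one such order, e2, e1, e3, e4, breaks at step 2 where e1 pop() → empty is illegal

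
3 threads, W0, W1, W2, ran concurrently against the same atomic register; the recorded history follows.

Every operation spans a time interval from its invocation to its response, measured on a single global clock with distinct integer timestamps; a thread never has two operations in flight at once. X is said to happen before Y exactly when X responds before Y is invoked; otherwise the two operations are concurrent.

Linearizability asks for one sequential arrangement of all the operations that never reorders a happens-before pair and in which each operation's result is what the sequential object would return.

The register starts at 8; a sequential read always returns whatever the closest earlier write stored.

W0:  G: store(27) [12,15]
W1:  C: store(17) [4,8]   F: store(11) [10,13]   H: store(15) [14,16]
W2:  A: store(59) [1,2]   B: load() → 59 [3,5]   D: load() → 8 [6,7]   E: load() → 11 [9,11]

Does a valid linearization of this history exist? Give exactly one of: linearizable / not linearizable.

not linearizable

the violation lands at event 7, D's response at time 7: events 1..6 linearize, events 1..7 do not
exhaustive check: the 3 completed atomic register ops admit one real-time order; illegal
no escape via the 1 pending operation (C): every completion choice fails
for example A, B, D (pending dropped) fails at step 3: D load() → 8 is not legal there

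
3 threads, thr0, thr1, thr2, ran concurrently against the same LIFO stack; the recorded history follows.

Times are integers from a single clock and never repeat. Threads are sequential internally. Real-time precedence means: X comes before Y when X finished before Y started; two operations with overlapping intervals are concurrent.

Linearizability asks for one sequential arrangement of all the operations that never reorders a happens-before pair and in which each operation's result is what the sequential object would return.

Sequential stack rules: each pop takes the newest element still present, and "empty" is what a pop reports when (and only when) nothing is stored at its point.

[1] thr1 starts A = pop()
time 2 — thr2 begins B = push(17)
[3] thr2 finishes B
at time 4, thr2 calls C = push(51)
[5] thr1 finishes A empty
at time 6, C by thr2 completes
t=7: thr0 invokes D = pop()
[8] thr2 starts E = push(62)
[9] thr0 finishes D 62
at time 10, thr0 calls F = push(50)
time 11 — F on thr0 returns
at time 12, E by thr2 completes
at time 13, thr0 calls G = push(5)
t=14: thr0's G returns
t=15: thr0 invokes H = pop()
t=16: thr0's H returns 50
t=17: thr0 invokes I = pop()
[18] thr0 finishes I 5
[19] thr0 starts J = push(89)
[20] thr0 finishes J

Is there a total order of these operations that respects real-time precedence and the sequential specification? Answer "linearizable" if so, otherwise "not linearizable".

events 1..15 are fine; event 16 — the response of H at time 16 — makes the prefix non-linearizable
checked exhaustively: 9 real-time-consistent orders of 8 completed operations, zero legal LIFO stack replays
take A, B, C, D, E, F, G, H: step 4 already fails, because D pop() → 62 cannot occur there
take A, B, C, D, F, E, G, H: step 4 already fails, because D pop() → 62 cannot occur there

not linearizable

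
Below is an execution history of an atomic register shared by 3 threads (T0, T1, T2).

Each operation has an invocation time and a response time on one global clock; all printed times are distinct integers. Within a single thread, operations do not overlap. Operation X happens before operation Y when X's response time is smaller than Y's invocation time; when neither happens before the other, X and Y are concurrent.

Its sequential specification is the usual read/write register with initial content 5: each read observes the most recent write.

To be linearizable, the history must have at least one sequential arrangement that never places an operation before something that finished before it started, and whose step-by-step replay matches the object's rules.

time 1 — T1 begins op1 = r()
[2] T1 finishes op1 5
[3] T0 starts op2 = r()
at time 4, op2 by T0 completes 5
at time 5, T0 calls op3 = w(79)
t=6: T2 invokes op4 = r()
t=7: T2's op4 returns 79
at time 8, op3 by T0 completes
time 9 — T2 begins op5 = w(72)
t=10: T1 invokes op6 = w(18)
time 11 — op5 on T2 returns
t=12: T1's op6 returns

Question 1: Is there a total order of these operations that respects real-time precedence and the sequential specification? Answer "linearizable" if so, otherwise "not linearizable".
linearizable

a witness: op1, op2, op3, op4, op5, op6
step 1: op1 r() → 5 — value 5
step 2: op2 r() → 5 — value 5
step 3: op3 w(79) — value 79
step 4: op4 r() → 79 — value 79
step 5: op5 w(72) — value 72
step 6: op6 w(18) — value 18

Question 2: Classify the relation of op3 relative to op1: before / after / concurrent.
after

op3 spans [5,8], op1 spans [1,2]
resp(op1)=2 < inv(op3)=5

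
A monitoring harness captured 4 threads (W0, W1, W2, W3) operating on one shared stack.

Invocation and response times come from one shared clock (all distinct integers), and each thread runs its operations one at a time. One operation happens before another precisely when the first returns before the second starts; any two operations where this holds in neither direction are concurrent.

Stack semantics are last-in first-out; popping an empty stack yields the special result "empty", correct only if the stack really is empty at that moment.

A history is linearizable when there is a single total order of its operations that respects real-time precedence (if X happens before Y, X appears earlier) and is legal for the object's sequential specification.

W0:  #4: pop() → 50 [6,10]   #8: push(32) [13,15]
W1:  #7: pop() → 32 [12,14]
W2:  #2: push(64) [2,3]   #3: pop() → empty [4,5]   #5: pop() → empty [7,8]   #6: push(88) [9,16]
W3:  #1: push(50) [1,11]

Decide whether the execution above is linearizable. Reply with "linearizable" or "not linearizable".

cut after 4 events: linearizable; cut after 5 events (#3 responds, time 5): not linearizable
the completed operations (2 total) allow one real-time order; the stack replay rejects it
every completion of the 1 pending operation (#1) was checked; none linearizes
take #2, #3 (pending dropped): step 2 already fails, because #3 pop() → empty cannot occur there

not linearizable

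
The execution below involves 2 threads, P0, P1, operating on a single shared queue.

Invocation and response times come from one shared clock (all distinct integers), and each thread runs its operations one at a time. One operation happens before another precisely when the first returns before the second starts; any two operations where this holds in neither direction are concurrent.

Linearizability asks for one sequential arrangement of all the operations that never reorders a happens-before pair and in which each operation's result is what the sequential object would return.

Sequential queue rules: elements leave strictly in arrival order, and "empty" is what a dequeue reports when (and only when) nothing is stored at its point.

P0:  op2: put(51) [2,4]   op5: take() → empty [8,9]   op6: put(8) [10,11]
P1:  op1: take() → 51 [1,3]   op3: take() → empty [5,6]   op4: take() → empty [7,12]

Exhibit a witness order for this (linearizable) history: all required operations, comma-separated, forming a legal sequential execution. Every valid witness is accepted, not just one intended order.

step 1: op2 put(51) — queue <51>
step 2: op1 take() → 51 — queue <>
step 3: op3 take() → empty — queue <>
step 4: op4 take() → empty — queue <>
step 5: op5 take() → empty — queue <>
step 6: op6 put(8) — queue <8>

op2, op1, op3, op4, op5, op6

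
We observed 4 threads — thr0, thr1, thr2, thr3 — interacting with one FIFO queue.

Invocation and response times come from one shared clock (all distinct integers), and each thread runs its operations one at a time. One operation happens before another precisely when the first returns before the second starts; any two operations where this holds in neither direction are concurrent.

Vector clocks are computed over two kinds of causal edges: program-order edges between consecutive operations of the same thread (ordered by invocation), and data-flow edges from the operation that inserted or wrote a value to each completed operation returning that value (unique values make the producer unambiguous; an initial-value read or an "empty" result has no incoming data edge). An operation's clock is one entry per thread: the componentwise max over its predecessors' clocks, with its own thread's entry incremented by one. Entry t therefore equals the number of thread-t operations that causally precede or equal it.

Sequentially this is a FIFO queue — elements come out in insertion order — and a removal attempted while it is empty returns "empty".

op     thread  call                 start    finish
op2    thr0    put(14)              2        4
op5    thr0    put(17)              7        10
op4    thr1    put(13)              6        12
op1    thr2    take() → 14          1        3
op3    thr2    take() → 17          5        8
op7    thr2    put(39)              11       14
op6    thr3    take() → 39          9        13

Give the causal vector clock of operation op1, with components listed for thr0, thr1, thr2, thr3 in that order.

VC(op4, invoked at 6): no causal predecessors; +1 on thr1 → (0, 1, 0, 0)
VC(op2, invoked at 2): no causal predecessors; +1 on thr0 → (1, 0, 0, 0)
op1, invoked 1, takes VC(op2)=(1, 0, 0, 0) under max, adds 1 for thr2 → (1, 0, 1, 0)
op5, invoked 7, takes VC(op2)=(1, 0, 0, 0) under max, adds 1 for thr0 → (2, 0, 0, 0)
op3, invoked 5, takes VC(op1)=(1, 0, 1, 0), VC(op5)=(2, 0, 0, 0) under max, adds 1 for thr2 → (2, 0, 2, 0)
op7, invoked 11, takes VC(op3)=(2, 0, 2, 0) under max, adds 1 for thr2 → (2, 0, 3, 0)
op6, invoked 9, takes VC(op7)=(2, 0, 3, 0) under max, adds 1 for thr3 → (2, 0, 3, 1)
target: VC(op1) = (1, 0, 1, 0)

(1, 0, 1, 0)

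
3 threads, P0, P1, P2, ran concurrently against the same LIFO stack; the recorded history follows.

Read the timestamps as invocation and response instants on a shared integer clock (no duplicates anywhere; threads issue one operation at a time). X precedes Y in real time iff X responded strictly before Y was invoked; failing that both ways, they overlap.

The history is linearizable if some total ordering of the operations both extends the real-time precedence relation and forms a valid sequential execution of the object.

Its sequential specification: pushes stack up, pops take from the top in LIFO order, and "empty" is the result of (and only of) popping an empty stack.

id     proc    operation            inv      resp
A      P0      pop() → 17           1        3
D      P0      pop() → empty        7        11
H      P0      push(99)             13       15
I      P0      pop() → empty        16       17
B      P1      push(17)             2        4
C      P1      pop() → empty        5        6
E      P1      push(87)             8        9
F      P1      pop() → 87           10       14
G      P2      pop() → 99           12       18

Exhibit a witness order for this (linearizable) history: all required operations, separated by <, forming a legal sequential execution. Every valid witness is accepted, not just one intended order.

B < A < C < D < E < F < H < G < I

1. B push(17), leaving stack <17>
2. A pop() → 17, leaving stack <>
3. C pop() → empty, leaving stack <>
4. D pop() → empty, leaving stack <>
5. E push(87), leaving stack <87>
6. F pop() → 87, leaving stack <>
7. H push(99), leaving stack <99>
8. G pop() → 99, leaving stack <>
9. I pop() → empty, leaving stack <>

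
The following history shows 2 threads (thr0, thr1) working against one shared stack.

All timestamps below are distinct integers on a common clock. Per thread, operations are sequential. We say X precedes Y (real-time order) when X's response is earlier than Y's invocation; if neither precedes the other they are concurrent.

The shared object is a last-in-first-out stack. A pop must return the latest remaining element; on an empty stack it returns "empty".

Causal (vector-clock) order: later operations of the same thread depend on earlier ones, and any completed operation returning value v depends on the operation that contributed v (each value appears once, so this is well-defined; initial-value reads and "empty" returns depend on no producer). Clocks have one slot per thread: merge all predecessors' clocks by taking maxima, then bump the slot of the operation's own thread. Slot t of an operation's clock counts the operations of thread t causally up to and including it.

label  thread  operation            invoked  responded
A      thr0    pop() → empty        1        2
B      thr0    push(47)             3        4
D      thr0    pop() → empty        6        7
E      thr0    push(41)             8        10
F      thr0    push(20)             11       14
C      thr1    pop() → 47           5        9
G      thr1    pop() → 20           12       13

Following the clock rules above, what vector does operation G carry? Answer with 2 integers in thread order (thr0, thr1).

(5, 2)

no predecessors for A (invoked 1): thr0 increments from zero → (1, 0)
from VC(A)=(1, 0), B (invoked 3) maxes components and bumps thr0 → (2, 0)
from VC(B)=(2, 0), C (invoked 5) maxes components and bumps thr1 → (2, 1)
from VC(B)=(2, 0), D (invoked 6) maxes components and bumps thr0 → (3, 0)
from VC(D)=(3, 0), E (invoked 8) maxes components and bumps thr0 → (4, 0)
from VC(E)=(4, 0), F (invoked 11) maxes components and bumps thr0 → (5, 0)
from VC(C)=(2, 1), VC(F)=(5, 0), G (invoked 12) maxes components and bumps thr1 → (5, 2)
target: VC(G) = (5, 2)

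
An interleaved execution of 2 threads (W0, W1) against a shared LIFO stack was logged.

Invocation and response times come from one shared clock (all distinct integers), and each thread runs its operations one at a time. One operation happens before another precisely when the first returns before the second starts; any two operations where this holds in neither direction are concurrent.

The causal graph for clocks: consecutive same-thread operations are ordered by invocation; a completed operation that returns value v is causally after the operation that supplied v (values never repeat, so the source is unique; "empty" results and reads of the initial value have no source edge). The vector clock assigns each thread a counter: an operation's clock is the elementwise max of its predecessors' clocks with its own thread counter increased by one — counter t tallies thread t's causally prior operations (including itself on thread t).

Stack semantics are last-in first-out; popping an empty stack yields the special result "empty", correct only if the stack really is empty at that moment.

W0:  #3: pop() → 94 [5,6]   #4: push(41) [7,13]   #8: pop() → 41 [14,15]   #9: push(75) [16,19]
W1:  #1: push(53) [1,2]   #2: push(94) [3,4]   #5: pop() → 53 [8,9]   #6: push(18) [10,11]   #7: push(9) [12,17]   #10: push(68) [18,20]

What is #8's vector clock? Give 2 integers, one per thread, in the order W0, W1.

invoked at 1, #1 has no predecessors; its own W1 bump gives (0, 1)
from VC(#1)=(0, 1), #2 (invoked 3) maxes components and bumps W1 → (0, 2)
from VC(#1)=(0, 1), VC(#2)=(0, 2), #5 (invoked 8) maxes components and bumps W1 → (0, 3)
from VC(#2)=(0, 2), #3 (invoked 5) maxes components and bumps W0 → (1, 2)
from VC(#5)=(0, 3), #6 (invoked 10) maxes components and bumps W1 → (0, 4)
from VC(#3)=(1, 2), #4 (invoked 7) maxes components and bumps W0 → (2, 2)
from VC(#6)=(0, 4), #7 (invoked 12) maxes components and bumps W1 → (0, 5)
from VC(#4)=(2, 2), #8 (invoked 14) maxes components and bumps W0 → (3, 2)
from VC(#7)=(0, 5), #10 (invoked 18) maxes components and bumps W1 → (0, 6)
from VC(#8)=(3, 2), #9 (invoked 16) maxes components and bumps W0 → (4, 2)
target: VC(#8) = (3, 2)

(3, 2)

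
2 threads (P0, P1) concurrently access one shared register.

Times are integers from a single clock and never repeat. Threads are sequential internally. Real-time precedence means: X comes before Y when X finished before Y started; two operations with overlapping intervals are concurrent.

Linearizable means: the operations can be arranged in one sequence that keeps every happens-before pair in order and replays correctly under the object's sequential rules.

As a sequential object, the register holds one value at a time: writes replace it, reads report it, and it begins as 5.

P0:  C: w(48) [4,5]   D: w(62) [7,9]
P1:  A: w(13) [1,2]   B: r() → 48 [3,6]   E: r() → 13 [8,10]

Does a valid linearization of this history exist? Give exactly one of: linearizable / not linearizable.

prefix check: 1..9 passes, 1..10 fails once E's time-10 response joins
no legal order exists: 4 real-time-consistent candidates over 5 completed register operations, all rejected
for example A, B, C, D, E fails at step 2: B r() → 48 is not legal there
for example A, B, C, E, D fails at step 2: B r() → 48 is not legal there

not linearizable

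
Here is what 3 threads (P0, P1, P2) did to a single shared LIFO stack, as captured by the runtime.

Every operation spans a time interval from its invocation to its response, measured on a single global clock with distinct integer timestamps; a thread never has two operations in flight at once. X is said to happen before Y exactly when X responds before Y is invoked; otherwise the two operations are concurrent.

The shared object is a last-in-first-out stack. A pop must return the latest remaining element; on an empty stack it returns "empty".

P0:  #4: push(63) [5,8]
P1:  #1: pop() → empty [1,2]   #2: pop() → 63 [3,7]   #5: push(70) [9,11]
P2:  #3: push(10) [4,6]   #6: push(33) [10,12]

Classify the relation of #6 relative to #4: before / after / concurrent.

#6 spans [10,12], #4 spans [5,8]
resp(#4)=8 < inv(#6)=10

after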